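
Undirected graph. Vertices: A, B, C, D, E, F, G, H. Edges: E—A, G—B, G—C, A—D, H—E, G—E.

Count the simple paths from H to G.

H–E–G

1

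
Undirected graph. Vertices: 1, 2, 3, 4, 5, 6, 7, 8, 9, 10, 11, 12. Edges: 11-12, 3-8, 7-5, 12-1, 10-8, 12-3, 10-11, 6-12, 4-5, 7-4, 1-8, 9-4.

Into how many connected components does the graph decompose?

From 1: component {1, 3, 6, 8, 10, 11, 12}.
From 2: component {2}.
From 4: component {4, 5, 7, 9}.
That's 3 components.

3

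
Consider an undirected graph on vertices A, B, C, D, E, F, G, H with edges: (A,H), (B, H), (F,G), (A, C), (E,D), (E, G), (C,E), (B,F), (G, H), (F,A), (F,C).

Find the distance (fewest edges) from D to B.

4

Distance 0: D.
Distance 1: E.
Distance 2: C, G.
Distance 3: A, F, H.
Distance 4: B — contains B.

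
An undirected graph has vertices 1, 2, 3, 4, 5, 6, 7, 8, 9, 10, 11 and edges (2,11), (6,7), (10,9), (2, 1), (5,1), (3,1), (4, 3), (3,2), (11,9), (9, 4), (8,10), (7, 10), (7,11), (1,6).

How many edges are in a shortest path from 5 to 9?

4

Distance 0: 5.
Distance 1: 1.
Distance 2: 2, 3, 6.
Distance 3: 4, 7, 11.
Distance 4: 9, 10 — contains 9.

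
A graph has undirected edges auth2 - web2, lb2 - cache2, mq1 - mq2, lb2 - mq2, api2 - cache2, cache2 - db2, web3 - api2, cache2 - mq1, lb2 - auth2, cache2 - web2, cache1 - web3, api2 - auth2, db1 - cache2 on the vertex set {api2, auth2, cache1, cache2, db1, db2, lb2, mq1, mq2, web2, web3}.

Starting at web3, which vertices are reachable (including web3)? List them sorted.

Start at web3.
Its neighbours: api2, cache1.
Then their neighbours: auth2, cache2.
Then next layer: db1, db2, lb2, mq1, web2.
Then next layer: mq2.
Every vertex is now reached.

api2, auth2, cache1, cache2, db1, db2, lb2, mq1, mq2, web2, web3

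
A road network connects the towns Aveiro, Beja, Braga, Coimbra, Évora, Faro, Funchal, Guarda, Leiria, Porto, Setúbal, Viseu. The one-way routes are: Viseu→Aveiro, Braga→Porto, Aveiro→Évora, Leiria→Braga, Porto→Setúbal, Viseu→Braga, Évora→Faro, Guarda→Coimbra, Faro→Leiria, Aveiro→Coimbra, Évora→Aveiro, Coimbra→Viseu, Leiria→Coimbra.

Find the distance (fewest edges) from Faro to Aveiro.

Distance 0: Faro.
Distance 1: Leiria.
Distance 2: Braga, Coimbra.
Distance 3: Porto, Viseu.
Distance 4: Aveiro, Setúbal — contains Aveiro.

4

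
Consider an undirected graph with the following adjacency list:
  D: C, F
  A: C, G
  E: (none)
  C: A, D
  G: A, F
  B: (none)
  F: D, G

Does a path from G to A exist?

Explore from G.
Distance 1: reach A, F.
Found A.

Yes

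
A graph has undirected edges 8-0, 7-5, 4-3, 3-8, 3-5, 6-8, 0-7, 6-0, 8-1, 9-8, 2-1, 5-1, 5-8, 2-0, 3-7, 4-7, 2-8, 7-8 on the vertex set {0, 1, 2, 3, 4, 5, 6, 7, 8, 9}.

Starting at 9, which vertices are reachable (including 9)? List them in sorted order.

0, 1, 2, 3, 4, 5, 6, 7, 8, 9

Start at 9.
Its neighbours: 8.
Then their neighbours: 0, 1, 2, 3, 5, 6, 7.
Then next layer: 4.
Every vertex is now reached.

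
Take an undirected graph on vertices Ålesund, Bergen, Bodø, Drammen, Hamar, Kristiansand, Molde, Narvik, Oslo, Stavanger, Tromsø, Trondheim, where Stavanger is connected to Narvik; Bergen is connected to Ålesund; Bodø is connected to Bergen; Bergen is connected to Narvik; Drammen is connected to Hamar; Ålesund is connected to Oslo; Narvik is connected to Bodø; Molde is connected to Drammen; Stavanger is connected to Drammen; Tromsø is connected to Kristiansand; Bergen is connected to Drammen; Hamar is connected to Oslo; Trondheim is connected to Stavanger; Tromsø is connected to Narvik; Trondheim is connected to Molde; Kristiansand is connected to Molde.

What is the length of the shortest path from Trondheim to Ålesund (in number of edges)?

4

Distance 0: Trondheim.
Distance 1: Molde, Stavanger.
Distance 2: Drammen, Kristiansand, Narvik.
Distance 3: Bergen, Bodø, Hamar, Tromsø.
Distance 4: Ålesund, Oslo — contains Ålesund.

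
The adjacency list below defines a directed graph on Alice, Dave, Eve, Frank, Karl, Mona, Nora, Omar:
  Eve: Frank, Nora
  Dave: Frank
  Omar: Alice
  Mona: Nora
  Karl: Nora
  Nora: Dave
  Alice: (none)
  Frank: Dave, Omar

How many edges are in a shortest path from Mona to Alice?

5

Distance 0: Mona.
Distance 1: Nora.
Distance 2: Dave.
Distance 3: Frank.
Distance 4: Omar.
Distance 5: Alice — contains Alice.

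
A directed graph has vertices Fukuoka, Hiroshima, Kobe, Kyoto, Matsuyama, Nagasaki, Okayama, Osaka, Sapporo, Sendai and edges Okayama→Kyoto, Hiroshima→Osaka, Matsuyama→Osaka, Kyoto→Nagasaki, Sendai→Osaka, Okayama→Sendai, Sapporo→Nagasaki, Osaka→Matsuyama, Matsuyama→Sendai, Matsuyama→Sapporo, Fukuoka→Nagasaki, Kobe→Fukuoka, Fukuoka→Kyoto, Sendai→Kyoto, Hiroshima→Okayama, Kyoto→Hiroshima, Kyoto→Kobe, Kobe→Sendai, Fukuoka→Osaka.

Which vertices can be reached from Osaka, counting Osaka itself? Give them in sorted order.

Fukuoka, Hiroshima, Kobe, Kyoto, Matsuyama, Nagasaki, Okayama, Osaka, Sapporo, Sendai

Start at Osaka.
Its neighbours: Matsuyama.
Then their neighbours: Sapporo, Sendai.
Then next layer: Kyoto, Nagasaki.
Then next layer: Hiroshima, Kobe.
Then next layer: Fukuoka, Okayama.
Every vertex is now reached.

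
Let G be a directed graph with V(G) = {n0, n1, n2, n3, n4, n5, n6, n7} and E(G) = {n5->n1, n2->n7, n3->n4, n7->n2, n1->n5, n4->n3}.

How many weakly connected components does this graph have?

5

From n0: component {n0}.
From n1: component {n1, n5}.
From n2: component {n2, n7}.
From n3: component {n3, n4}.
From n6: component {n6}.
That's 5 components.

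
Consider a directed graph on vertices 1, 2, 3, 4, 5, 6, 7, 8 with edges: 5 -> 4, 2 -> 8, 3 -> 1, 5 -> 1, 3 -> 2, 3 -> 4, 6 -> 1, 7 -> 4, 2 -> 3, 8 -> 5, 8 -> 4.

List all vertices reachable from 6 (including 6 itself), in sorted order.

Start at 6.
Its neighbours: 1.
Nothing further is reachable.

1, 6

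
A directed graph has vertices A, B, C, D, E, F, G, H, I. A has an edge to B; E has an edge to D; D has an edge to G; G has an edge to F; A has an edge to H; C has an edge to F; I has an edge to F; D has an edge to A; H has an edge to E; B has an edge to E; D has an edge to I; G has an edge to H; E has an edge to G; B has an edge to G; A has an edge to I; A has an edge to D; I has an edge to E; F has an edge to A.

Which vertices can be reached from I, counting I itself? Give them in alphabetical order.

A, B, D, E, F, G, H, I

Start at I.
Its neighbours: E, F.
Then their neighbours: A, D, G.
Then next layer: B, H.
Nothing further is reachable.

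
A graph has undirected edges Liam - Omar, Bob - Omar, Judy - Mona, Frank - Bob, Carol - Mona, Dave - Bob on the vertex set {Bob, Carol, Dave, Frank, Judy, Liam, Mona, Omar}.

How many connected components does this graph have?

2

From Bob: component {Bob, Dave, Frank, Liam, Omar}.
From Carol: component {Carol, Judy, Mona}.
That's 2 components.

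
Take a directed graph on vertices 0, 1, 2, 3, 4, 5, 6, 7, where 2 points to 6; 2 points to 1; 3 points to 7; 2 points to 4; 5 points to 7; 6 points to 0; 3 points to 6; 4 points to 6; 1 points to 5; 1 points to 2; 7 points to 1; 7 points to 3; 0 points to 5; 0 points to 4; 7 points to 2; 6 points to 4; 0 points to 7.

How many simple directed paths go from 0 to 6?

11

0→4→6
0→5→7→1→2→4→6
0→5→7→1→2→6
0→5→7→2→4→6
0→5→7→2→6
0→5→7→3→6
0→7→1→2→4→6
0→7→1→2→6
0→7→2→4→6
0→7→2→6
0→7→3→6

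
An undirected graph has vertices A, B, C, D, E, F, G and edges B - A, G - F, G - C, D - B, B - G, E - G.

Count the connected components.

From A: component {A, B, C, D, E, F, G}.
That's 1 component.

1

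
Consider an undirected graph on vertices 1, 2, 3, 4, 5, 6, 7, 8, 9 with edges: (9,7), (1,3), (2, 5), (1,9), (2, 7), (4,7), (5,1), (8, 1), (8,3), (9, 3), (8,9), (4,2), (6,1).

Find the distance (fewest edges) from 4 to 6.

4

Distance 0: 4.
Distance 1: 2, 7.
Distance 2: 5, 9.
Distance 3: 1, 3, 8.
Distance 4: 6 — contains 6.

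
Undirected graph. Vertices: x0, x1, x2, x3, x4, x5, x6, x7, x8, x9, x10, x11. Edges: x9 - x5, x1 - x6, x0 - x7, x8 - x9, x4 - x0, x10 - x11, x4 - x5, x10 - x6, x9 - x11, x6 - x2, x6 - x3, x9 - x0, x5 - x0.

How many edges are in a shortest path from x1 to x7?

6

Distance 0: x1.
Distance 1: x6.
Distance 2: x2, x3, x10.
Distance 3: x11.
Distance 4: x9.
Distance 5: x0, x5, x8.
Distance 6: x4, x7 — contains x7.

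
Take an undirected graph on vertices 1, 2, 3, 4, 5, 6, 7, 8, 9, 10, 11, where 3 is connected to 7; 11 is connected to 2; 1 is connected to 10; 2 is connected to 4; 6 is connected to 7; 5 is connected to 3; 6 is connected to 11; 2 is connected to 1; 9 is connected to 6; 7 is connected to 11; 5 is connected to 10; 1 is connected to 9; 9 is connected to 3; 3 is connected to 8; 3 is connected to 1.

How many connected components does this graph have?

1

From 1: component {1, 2, 3, 4, 5, 6, 7, 8, 9, 10, 11}.
That's 1 component.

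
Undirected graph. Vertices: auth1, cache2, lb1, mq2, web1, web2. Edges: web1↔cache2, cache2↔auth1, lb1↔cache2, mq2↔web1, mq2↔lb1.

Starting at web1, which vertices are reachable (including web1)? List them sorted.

auth1, cache2, lb1, mq2, web1

Start at web1.
Its neighbours: cache2, mq2.
Then their neighbours: auth1, lb1.
Nothing further is reachable.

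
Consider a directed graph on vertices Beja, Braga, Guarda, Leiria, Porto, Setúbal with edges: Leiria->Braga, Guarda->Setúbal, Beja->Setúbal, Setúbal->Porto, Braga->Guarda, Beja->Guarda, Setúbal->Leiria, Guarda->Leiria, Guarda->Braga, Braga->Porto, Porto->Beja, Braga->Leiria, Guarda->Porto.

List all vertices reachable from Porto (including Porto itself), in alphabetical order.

Start at Porto.
Its neighbours: Beja.
Then their neighbours: Guarda, Setúbal.
Then next layer: Braga, Leiria.
Every vertex is now reached.

Beja, Braga, Guarda, Leiria, Porto, Setúbal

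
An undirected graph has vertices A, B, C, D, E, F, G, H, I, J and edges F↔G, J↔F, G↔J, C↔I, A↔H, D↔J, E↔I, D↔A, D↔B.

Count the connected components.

2

From A: component {A, B, D, F, G, H, J}.
From C: component {C, E, I}.
That's 2 components.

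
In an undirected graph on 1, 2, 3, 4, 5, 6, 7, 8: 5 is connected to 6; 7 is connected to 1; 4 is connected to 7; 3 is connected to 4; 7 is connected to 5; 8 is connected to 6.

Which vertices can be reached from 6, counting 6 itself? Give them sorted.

1, 3, 4, 5, 6, 7, 8

Start at 6.
Its neighbours: 5, 8.
Then their neighbours: 7.
Then next layer: 1, 4.
Then next layer: 3.
Nothing further is reachable.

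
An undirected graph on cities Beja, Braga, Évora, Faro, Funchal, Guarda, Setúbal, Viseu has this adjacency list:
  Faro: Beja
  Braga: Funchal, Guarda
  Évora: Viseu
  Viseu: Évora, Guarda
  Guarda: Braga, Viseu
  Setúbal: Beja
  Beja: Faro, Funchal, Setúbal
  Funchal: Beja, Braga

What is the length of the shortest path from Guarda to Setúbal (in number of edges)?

4

Distance 0: Guarda.
Distance 1: Braga, Viseu.
Distance 2: Évora, Funchal.
Distance 3: Beja.
Distance 4: Faro, Setúbal — contains Setúbal.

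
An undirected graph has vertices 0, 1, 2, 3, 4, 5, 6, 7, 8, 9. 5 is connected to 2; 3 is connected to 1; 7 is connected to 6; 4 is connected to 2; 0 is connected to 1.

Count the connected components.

5

From 0: component {0, 1, 3}.
From 2: component {2, 4, 5}.
From 6: component {6, 7}.
From 8: component {8}.
From 9: component {9}.
That's 5 components.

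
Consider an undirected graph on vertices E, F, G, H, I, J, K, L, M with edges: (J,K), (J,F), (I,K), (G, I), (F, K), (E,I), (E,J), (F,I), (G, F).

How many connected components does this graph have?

4

From E: component {E, F, G, I, J, K}.
From H: component {H}.
From L: component {L}.
From M: component {M}.
That's 4 components.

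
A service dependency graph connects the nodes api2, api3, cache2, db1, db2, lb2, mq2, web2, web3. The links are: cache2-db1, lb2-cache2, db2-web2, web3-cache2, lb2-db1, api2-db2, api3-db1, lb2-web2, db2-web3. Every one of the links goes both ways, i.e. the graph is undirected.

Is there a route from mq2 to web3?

mq2 has no edges, so nothing is reachable from it.

No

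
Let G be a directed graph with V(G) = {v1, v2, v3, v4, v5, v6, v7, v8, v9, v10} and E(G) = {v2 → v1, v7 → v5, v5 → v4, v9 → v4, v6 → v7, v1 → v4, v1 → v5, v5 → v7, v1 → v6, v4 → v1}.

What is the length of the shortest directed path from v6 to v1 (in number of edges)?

4

Distance 0: v6.
Distance 1: v7.
Distance 2: v5.
Distance 3: v4.
Distance 4: v1 — contains v1.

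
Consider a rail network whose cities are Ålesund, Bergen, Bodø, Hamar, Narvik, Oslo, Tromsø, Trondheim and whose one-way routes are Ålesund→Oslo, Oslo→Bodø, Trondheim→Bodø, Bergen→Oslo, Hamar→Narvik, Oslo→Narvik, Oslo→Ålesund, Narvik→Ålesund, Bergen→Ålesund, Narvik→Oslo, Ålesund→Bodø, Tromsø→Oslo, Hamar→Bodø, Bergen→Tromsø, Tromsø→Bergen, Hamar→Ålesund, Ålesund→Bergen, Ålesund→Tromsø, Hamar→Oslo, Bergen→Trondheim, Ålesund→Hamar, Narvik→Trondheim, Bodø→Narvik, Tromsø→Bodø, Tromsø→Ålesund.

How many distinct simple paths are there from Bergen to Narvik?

30

Bergen→Ålesund→Bodø→Narvik
Bergen→Ålesund→Hamar→Bodø→Narvik
Bergen→Ålesund→Hamar→Narvik
Bergen→Ålesund→Hamar→Oslo→Bodø→Narvik
Bergen→Ålesund→Hamar→Oslo→Narvik
Bergen→Ålesund→Oslo→Bodø→Narvik
Bergen→Ålesund→Oslo→Narvik
Bergen→Ålesund→Tromsø→Bodø→Narvik
... and 22 more.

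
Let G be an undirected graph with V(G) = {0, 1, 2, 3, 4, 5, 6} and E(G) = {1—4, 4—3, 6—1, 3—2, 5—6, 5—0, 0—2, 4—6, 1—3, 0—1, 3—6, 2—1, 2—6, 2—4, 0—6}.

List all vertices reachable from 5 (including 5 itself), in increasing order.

0, 1, 2, 3, 4, 5, 6

Start at 5.
Its neighbours: 0, 6.
Then their neighbours: 1, 2, 3, 4.
Every vertex is now reached.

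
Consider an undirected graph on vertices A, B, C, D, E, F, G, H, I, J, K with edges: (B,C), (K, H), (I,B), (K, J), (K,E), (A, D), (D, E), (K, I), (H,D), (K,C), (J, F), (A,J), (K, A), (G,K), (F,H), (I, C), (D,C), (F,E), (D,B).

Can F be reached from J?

Explore from J.
Distance 1: reach A, F, K.
Found F.

Yes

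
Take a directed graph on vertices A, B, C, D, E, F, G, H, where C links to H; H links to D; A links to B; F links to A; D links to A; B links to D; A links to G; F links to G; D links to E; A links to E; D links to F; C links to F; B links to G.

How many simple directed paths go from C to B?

C→F→A→B
C→H→D→A→B
C→H→D→F→A→B

3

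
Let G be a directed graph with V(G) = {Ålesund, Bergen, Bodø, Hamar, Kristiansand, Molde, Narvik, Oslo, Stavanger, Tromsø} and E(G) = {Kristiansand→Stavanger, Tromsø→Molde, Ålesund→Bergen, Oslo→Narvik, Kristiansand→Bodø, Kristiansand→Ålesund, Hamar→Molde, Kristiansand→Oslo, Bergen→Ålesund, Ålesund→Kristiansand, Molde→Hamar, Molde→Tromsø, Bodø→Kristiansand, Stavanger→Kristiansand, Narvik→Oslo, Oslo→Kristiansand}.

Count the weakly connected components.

From Ålesund: component {Ålesund, Bergen, Bodø, Kristiansand, Narvik, Oslo, Stavanger}.
From Hamar: component {Hamar, Molde, Tromsø}.
That's 2 components.

2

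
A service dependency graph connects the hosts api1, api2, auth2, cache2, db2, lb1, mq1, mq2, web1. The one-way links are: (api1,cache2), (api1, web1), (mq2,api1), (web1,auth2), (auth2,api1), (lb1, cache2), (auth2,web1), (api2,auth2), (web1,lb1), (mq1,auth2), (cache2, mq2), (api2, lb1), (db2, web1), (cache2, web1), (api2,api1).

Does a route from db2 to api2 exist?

No

Explore from db2.
Distance 1: reach web1.
Distance 2: reach auth2, lb1.
Distance 3: reach api1, cache2.
Distance 4: reach mq2.
The search from db2 is exhausted; no directed path reaches api2.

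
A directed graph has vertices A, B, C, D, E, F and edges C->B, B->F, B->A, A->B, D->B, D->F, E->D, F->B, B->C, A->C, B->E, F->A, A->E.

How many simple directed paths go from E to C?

E→D→B→A→C
E→D→B→C
E→D→B→F→A→C
E→D→F→A→B→C
E→D→F→A→C
E→D→F→B→A→C
E→D→F→B→C

7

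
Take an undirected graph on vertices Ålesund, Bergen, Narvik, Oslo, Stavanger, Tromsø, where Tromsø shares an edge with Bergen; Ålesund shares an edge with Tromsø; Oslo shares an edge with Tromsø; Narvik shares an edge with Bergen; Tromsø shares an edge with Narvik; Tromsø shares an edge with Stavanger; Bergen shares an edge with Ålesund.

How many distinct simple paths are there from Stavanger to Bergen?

3

Stavanger–Tromsø–Ålesund–Bergen
Stavanger–Tromsø–Bergen
Stavanger–Tromsø–Narvik–Bergen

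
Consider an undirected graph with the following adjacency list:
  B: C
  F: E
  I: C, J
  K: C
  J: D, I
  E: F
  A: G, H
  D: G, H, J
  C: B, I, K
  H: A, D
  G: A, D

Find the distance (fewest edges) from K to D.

Distance 0: K.
Distance 1: C.
Distance 2: B, I.
Distance 3: J.
Distance 4: D — contains D.

4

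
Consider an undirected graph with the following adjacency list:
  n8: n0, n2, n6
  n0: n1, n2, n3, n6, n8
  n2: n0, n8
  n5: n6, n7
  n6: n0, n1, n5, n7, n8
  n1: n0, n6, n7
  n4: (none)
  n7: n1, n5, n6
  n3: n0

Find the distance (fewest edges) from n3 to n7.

3

Distance 0: n3.
Distance 1: n0.
Distance 2: n1, n2, n6, n8.
Distance 3: n5, n7 — contains n7.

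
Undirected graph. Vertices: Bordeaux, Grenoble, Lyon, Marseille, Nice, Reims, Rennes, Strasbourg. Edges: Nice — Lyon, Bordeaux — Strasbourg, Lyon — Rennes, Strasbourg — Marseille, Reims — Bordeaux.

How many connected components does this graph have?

From Bordeaux: component {Bordeaux, Marseille, Reims, Strasbourg}.
From Grenoble: component {Grenoble}.
From Lyon: component {Lyon, Nice, Rennes}.
That's 3 components.

3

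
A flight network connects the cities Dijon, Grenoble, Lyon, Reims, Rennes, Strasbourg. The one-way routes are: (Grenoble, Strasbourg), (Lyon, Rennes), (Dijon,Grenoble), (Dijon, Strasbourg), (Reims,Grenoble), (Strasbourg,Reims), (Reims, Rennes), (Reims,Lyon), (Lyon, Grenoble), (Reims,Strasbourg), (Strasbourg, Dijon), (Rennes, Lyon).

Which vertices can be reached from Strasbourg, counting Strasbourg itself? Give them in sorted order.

Start at Strasbourg.
Its neighbours: Dijon, Reims.
Then their neighbours: Grenoble, Lyon, Rennes.
Every vertex is now reached.

Dijon, Grenoble, Lyon, Reims, Rennes, Strasbourg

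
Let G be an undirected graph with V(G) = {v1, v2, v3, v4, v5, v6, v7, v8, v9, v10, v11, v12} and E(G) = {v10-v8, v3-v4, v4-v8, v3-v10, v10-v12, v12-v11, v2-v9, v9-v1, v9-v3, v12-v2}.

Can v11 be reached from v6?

No

v6 has no edges, so nothing is reachable from it.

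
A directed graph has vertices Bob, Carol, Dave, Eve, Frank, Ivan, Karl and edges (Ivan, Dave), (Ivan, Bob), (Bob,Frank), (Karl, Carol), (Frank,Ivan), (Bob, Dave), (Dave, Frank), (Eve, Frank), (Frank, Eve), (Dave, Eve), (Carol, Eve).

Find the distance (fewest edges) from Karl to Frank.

Distance 0: Karl.
Distance 1: Carol.
Distance 2: Eve.
Distance 3: Frank — contains Frank.

3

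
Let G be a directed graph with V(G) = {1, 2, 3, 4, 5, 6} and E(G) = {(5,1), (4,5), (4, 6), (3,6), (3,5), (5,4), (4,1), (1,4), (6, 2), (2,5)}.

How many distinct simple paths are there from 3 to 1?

4

3→5→1
3→5→4→1
3→6→2→5→1
3→6→2→5→4→1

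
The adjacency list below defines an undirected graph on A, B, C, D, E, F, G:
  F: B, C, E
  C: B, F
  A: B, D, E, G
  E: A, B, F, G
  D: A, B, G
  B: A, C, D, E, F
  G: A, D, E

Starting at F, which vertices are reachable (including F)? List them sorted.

A, B, C, D, E, F, G

Start at F.
Its neighbours: B, C, E.
Then their neighbours: A, D, G.
Every vertex is now reached.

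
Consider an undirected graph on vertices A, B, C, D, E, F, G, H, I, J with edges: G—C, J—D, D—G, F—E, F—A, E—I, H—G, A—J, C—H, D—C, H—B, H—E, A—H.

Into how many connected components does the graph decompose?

1

From A: component {A, B, C, D, E, F, G, H, I, J}.
That's 1 component.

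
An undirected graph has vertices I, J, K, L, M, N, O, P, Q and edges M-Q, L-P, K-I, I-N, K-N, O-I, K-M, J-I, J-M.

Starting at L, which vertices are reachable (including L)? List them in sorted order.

Start at L.
Its neighbours: P.
Nothing further is reachable.

L, P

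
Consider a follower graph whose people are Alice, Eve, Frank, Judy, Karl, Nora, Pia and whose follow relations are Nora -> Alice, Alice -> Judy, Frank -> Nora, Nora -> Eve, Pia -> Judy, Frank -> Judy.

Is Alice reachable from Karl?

Karl has no outgoing edges, so nothing is reachable from it.

No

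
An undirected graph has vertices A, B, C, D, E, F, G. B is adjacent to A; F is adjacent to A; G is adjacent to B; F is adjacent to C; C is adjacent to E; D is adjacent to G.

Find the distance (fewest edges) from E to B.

4

Distance 0: E.
Distance 1: C.
Distance 2: F.
Distance 3: A.
Distance 4: B — contains B.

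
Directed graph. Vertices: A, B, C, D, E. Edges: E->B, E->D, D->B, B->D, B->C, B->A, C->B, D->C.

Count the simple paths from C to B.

C→B

1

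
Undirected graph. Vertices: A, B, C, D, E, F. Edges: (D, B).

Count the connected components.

From A: component {A}.
From B: component {B, D}.
From C: component {C}.
From E: component {E}.
From F: component {F}.
That's 5 components.

5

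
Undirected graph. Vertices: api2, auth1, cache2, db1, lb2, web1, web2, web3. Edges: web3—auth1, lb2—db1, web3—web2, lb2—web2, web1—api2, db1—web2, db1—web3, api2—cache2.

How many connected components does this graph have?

2

From api2: component {api2, cache2, web1}.
From auth1: component {auth1, db1, lb2, web2, web3}.
That's 2 components.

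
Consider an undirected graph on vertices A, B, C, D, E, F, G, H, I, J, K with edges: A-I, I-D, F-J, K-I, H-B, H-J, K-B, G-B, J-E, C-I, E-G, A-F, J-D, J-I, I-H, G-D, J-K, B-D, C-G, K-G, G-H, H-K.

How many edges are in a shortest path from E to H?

2

Distance 0: E.
Distance 1: G, J.
Distance 2: B, C, D, F, H, I, K — contains H.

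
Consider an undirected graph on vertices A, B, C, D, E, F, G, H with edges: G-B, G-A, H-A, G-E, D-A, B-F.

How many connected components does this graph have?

From A: component {A, B, D, E, F, G, H}.
From C: component {C}.
That's 2 components.

2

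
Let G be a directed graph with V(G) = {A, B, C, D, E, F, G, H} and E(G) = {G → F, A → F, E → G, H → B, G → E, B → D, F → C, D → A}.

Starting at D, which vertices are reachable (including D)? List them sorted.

Start at D.
Its neighbours: A.
Then their neighbours: F.
Then next layer: C.
Nothing further is reachable.

A, C, D, F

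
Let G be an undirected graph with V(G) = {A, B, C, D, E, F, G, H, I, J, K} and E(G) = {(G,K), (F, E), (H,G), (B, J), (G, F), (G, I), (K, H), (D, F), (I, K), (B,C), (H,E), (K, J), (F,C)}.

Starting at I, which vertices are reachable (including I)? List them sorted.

B, C, D, E, F, G, H, I, J, K

Start at I.
Its neighbours: G, K.
Then their neighbours: F, H, J.
Then next layer: B, C, D, E.
Nothing further is reachable.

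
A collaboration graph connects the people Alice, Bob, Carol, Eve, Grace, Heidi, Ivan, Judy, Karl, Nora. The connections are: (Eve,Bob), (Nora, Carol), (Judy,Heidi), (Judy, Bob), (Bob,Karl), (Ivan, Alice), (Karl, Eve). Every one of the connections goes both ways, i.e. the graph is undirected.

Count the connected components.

4

From Alice: component {Alice, Ivan}.
From Bob: component {Bob, Eve, Heidi, Judy, Karl}.
From Carol: component {Carol, Nora}.
From Grace: component {Grace}.
That's 4 components.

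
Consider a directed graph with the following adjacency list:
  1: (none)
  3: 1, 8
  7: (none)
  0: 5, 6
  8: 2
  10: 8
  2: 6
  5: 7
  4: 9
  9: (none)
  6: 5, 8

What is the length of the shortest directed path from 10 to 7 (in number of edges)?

Distance 0: 10.
Distance 1: 8.
Distance 2: 2.
Distance 3: 6.
Distance 4: 5.
Distance 5: 7 — contains 7.

5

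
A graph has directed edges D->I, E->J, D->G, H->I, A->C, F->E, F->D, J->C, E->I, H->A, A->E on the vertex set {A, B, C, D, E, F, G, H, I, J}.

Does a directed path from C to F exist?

C has no outgoing edges, so nothing is reachable from it.

No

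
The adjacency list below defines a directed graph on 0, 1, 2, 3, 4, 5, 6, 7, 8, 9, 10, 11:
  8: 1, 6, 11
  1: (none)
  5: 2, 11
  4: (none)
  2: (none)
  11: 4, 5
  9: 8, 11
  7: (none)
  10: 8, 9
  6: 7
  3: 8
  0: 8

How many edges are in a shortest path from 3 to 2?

4

Distance 0: 3.
Distance 1: 8.
Distance 2: 1, 6, 11.
Distance 3: 4, 5, 7.
Distance 4: 2 — contains 2.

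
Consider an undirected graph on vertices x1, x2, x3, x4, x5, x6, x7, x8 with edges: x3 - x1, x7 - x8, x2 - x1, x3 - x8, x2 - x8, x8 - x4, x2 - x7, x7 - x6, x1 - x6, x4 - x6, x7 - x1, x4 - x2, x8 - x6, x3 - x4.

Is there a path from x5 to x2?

x5 has no edges, so nothing is reachable from it.

No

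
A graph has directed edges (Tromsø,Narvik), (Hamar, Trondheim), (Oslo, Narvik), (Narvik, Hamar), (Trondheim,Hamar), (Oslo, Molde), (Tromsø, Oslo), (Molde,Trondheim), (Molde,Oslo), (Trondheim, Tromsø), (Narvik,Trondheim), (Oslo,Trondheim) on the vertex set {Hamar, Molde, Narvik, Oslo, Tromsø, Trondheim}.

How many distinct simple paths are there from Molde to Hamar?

7

Molde→Oslo→Narvik→Hamar
Molde→Oslo→Narvik→Trondheim→Hamar
Molde→Oslo→Trondheim→Hamar
Molde→Oslo→Trondheim→Tromsø→Narvik→Hamar
Molde→Trondheim→Hamar
Molde→Trondheim→Tromsø→Narvik→Hamar
Molde→Trondheim→Tromsø→Oslo→Narvik→Hamar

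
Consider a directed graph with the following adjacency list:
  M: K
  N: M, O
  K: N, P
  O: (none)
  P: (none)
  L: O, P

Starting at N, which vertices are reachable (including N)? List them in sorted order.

K, M, N, O, P

Start at N.
Its neighbours: M, O.
Then their neighbours: K.
Then next layer: P.
Nothing further is reachable.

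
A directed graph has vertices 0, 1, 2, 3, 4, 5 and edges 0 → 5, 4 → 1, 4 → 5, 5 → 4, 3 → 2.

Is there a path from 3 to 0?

No

Explore from 3.
Distance 1: reach 2.
The search from 3 is exhausted; no directed path reaches 0.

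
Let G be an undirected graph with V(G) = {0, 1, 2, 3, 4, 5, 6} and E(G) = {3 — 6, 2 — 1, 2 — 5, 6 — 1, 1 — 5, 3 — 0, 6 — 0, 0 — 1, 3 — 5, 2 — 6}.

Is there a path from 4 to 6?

4 has no edges, so nothing is reachable from it.

No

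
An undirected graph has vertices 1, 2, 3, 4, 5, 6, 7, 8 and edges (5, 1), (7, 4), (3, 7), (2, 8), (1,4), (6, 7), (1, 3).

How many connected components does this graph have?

From 1: component {1, 3, 4, 5, 6, 7}.
From 2: component {2, 8}.
That's 2 components.

2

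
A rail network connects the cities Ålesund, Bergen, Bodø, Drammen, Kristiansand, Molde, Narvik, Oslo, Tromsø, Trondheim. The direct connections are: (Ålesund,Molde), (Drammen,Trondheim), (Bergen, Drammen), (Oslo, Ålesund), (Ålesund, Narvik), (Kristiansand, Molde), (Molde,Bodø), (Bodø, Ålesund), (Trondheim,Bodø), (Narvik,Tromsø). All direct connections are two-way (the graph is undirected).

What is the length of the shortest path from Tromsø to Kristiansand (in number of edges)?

4

Distance 0: Tromsø.
Distance 1: Narvik.
Distance 2: Ålesund.
Distance 3: Bodø, Molde, Oslo.
Distance 4: Kristiansand, Trondheim — contains Kristiansand.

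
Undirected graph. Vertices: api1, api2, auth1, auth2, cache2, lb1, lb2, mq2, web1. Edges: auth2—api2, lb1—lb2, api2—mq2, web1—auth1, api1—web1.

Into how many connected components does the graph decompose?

4

From api1: component {api1, auth1, web1}.
From api2: component {api2, auth2, mq2}.
From cache2: component {cache2}.
From lb1: component {lb1, lb2}.
That's 4 components.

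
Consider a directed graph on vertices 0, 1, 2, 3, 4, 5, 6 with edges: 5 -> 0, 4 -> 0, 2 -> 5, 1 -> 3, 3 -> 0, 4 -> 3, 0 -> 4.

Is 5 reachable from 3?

No

Explore from 3.
Distance 1: reach 0.
Distance 2: reach 4.
The search from 3 is exhausted; no directed path reaches 5.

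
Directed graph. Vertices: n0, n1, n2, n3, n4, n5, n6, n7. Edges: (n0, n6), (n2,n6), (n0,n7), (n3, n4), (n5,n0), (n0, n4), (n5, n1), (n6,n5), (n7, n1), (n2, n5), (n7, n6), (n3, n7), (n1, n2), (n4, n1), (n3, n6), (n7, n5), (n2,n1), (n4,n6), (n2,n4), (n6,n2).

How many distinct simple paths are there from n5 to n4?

5

n5→n0→n4
n5→n0→n6→n2→n4
n5→n0→n7→n1→n2→n4
n5→n0→n7→n6→n2→n4
n5→n1→n2→n4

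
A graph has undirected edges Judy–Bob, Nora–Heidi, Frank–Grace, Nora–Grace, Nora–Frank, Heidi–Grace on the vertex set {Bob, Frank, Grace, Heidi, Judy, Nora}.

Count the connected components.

From Bob: component {Bob, Judy}.
From Frank: component {Frank, Grace, Heidi, Nora}.
That's 2 components.

2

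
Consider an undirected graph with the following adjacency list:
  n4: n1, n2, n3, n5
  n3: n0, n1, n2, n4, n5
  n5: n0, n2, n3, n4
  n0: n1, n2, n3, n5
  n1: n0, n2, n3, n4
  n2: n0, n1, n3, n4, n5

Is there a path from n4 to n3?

Explore from n4.
Distance 1: reach n1, n2, n3, n5.
Found n3.

Yes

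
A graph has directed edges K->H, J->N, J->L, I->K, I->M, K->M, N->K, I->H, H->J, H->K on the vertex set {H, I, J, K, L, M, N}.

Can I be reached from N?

Explore from N.
Distance 1: reach K.
Distance 2: reach H, M.
Distance 3: reach J.
Distance 4: reach L.
The search from N is exhausted; no directed path reaches I.

No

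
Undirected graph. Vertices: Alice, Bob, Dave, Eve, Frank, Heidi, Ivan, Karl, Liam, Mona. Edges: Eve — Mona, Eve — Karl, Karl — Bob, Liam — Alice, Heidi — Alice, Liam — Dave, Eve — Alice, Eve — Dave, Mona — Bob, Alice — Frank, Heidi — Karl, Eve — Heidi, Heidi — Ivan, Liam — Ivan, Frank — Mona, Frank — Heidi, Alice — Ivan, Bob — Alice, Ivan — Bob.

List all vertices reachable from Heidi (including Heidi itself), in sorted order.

Start at Heidi.
Its neighbours: Alice, Eve, Frank, Ivan, Karl.
Then their neighbours: Bob, Dave, Liam, Mona.
Every vertex is now reached.

Alice, Bob, Dave, Eve, Frank, Heidi, Ivan, Karl, Liam, Mona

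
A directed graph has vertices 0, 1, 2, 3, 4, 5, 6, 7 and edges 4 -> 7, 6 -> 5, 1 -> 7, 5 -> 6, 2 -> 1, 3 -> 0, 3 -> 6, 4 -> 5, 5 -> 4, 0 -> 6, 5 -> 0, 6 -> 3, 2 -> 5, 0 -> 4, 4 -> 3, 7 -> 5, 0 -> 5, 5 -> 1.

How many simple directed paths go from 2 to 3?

8

2→1→7→5→0→4→3
2→1→7→5→0→6→3
2→1→7→5→4→3
2→1→7→5→6→3
2→5→0→4→3
2→5→0→6→3
2→5→4→3
2→5→6→3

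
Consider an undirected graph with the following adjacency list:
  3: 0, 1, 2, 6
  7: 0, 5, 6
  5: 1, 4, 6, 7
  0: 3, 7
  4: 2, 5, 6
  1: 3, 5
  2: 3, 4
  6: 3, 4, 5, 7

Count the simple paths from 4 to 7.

15

4–2–3–0–7
4–2–3–1–5–6–7
4–2–3–1–5–7
4–2–3–6–5–7
4–2–3–6–7
4–5–1–3–0–7
4–5–1–3–6–7
4–5–6–3–0–7
4–5–6–7
4–5–7
4–6–3–0–7
4–6–3–1–5–7
4–6–5–1–3–0–7
4–6–5–7
4–6–7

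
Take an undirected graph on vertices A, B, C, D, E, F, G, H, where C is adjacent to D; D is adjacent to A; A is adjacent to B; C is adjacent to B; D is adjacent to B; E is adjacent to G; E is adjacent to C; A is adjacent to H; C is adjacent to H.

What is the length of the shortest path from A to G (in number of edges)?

Distance 0: A.
Distance 1: B, D, H.
Distance 2: C.
Distance 3: E.
Distance 4: G — contains G.

4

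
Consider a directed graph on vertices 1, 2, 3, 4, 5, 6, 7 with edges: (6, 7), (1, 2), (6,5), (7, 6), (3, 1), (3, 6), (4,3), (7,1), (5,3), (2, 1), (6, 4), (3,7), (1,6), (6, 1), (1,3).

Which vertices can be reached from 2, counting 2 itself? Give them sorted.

1, 2, 3, 4, 5, 6, 7

Start at 2.
Its neighbours: 1.
Then their neighbours: 3, 6.
Then next layer: 4, 5, 7.
Every vertex is now reached.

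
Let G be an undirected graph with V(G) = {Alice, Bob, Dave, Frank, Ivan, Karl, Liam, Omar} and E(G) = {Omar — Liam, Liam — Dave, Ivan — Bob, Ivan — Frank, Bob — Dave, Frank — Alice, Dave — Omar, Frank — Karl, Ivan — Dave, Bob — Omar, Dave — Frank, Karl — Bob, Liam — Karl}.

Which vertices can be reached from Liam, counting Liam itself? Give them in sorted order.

Alice, Bob, Dave, Frank, Ivan, Karl, Liam, Omar

Start at Liam.
Its neighbours: Dave, Karl, Omar.
Then their neighbours: Bob, Frank, Ivan.
Then next layer: Alice.
Every vertex is now reached.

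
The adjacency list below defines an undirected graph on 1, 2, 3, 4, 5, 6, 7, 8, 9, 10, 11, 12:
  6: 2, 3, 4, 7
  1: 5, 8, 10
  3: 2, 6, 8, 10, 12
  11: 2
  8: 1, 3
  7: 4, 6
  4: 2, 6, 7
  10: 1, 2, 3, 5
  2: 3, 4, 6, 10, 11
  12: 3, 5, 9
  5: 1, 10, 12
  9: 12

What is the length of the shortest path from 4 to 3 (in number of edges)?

Distance 0: 4.
Distance 1: 2, 6, 7.
Distance 2: 3, 10, 11 — contains 3.

2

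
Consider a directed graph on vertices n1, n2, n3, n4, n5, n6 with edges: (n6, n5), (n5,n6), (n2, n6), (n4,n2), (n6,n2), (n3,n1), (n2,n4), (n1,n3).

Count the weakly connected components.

2

From n1: component {n1, n3}.
From n2: component {n2, n4, n5, n6}.
That's 2 components.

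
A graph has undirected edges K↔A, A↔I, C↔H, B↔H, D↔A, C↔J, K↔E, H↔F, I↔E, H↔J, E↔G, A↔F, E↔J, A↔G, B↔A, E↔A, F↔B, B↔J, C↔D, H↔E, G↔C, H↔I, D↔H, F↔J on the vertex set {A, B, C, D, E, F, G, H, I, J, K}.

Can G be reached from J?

Explore from J.
Distance 1: reach B, C, E, F, H.
Distance 2: reach A, D, G, I, K.
Found G.

Yes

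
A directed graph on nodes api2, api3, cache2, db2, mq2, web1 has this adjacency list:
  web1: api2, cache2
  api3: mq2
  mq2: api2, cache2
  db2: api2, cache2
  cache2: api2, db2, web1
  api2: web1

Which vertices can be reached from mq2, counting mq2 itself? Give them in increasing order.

api2, cache2, db2, mq2, web1

Start at mq2.
Its neighbours: api2, cache2.
Then their neighbours: db2, web1.
Nothing further is reachable.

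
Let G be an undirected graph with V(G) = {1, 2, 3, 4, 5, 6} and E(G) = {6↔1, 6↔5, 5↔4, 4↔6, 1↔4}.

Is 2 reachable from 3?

No

3 has no edges, so nothing is reachable from it.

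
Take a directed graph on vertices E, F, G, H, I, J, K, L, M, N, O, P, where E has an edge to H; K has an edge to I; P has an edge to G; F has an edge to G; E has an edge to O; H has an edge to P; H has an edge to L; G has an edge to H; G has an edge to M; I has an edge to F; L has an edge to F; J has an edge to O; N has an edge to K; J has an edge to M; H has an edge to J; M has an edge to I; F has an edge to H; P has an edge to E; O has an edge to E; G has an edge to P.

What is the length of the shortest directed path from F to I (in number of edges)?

3

Distance 0: F.
Distance 1: G, H.
Distance 2: J, L, M, P.
Distance 3: E, I, O — contains I.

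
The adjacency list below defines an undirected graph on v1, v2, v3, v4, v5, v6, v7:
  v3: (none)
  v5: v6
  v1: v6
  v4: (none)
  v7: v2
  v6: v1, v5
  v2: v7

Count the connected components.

From v1: component {v1, v5, v6}.
From v2: component {v2, v7}.
From v3: component {v3}.
From v4: component {v4}.
That's 4 components.

4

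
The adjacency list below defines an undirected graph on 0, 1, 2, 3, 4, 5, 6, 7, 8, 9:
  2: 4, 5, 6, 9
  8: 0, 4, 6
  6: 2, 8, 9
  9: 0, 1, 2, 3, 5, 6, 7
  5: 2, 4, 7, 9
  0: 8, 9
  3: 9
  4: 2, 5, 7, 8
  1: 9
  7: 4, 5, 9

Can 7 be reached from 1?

Explore from 1.
Distance 1: reach 9.
Distance 2: reach 0, 2, 3, 5, 6, 7.
Found 7.

Yes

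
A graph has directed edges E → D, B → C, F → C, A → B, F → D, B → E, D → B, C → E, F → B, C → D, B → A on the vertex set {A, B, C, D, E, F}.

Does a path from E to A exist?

Yes

Explore from E.
Distance 1: reach D.
Distance 2: reach B.
Distance 3: reach A, C.
Found A.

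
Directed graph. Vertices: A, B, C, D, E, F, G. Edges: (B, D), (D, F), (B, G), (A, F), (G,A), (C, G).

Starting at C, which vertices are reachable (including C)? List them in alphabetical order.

A, C, F, G

Start at C.
Its neighbours: G.
Then their neighbours: A.
Then next layer: F.
Nothing further is reachable.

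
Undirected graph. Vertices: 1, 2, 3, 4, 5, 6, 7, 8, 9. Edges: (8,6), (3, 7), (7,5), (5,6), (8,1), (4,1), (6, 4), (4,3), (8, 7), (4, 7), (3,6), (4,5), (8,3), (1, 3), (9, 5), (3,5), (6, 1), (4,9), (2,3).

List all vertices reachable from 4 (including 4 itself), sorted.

1, 2, 3, 4, 5, 6, 7, 8, 9

Start at 4.
Its neighbours: 1, 3, 5, 6, 7, 9.
Then their neighbours: 2, 8.
Every vertex is now reached.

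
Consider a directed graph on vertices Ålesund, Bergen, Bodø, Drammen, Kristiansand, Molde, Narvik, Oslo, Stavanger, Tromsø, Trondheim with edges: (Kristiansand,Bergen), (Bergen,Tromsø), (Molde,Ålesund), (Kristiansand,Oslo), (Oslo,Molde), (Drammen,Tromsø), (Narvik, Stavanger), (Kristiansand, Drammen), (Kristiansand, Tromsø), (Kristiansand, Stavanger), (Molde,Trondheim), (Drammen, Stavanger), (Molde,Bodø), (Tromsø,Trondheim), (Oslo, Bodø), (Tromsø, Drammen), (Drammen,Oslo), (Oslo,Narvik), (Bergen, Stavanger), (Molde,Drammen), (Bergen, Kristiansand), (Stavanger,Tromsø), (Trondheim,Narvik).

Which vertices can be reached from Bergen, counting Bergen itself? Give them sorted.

Start at Bergen.
Its neighbours: Kristiansand, Stavanger, Tromsø.
Then their neighbours: Drammen, Oslo, Trondheim.
Then next layer: Bodø, Molde, Narvik.
Then next layer: Ålesund.
Every vertex is now reached.

Ålesund, Bergen, Bodø, Drammen, Kristiansand, Molde, Narvik, Oslo, Stavanger, Tromsø, Trondheim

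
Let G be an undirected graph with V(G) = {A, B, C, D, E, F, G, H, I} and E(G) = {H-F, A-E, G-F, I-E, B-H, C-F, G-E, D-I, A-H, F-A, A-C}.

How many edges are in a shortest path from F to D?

Distance 0: F.
Distance 1: A, C, G, H.
Distance 2: B, E.
Distance 3: I.
Distance 4: D — contains D.

4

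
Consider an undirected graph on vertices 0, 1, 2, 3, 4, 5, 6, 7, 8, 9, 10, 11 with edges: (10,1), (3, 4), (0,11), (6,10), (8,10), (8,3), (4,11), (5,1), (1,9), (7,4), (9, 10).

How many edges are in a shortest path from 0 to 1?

6

Distance 0: 0.
Distance 1: 11.
Distance 2: 4.
Distance 3: 3, 7.
Distance 4: 8.
Distance 5: 10.
Distance 6: 1, 6, 9 — contains 1.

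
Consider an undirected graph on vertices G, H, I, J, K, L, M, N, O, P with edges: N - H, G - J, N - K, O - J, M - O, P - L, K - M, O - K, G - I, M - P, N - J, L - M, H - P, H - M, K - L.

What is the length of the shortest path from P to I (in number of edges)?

Distance 0: P.
Distance 1: H, L, M.
Distance 2: K, N, O.
Distance 3: J.
Distance 4: G.
Distance 5: I — contains I.

5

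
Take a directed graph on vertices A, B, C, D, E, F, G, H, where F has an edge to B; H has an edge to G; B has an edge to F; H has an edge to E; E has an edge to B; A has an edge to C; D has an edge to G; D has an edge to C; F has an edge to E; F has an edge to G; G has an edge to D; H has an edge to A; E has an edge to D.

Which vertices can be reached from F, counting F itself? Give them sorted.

Start at F.
Its neighbours: B, E, G.
Then their neighbours: D.
Then next layer: C.
Nothing further is reachable.

B, C, D, E, F, G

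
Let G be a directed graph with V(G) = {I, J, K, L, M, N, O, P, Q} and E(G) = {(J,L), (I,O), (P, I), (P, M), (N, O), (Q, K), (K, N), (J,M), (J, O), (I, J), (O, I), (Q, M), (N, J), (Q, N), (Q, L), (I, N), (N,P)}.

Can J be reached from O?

Explore from O.
Distance 1: reach I.
Distance 2: reach J, N.
Found J.

Yes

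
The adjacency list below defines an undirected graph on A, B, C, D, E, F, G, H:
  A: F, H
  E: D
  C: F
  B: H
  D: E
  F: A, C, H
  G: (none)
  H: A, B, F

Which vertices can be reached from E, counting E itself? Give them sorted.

Start at E.
Its neighbours: D.
Nothing further is reachable.

D, E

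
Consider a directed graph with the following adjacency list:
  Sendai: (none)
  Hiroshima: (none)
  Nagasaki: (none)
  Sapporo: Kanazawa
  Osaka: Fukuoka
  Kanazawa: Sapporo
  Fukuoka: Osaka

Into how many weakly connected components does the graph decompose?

5

From Fukuoka: component {Fukuoka, Osaka}.
From Hiroshima: component {Hiroshima}.
From Kanazawa: component {Kanazawa, Sapporo}.
From Nagasaki: component {Nagasaki}.
From Sendai: component {Sendai}.
That's 5 components.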